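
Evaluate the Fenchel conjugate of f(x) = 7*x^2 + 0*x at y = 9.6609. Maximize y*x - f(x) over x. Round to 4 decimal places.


f*(y) = sup_x {y*x - a*x^2 - b*x} = sup_x {(y-b)*x - a*x^2}
FOC: (y - b) - 2a*x = 0 => x* = (y - b)/(2a)
x* = (9.6609 - 0)/(2*7) = 0.6901
f*(9.6609) = (y-b)^2/(4a) = (9.6609 - 0)^2/(4*7)
= 93.333/28 = 3.3333


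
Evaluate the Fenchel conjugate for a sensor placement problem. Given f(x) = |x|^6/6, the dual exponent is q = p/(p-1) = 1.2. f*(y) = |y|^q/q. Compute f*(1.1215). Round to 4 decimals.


The conjugate exponent q satisfies 1/p + 1/q = 1.
p = 6, so q = 6/(6 - 1) = 1.2
|y|^q = 1.1215^1.2 = 1.1475
f*(1.1215) = 1.1475 / 1.2 = 0.9563


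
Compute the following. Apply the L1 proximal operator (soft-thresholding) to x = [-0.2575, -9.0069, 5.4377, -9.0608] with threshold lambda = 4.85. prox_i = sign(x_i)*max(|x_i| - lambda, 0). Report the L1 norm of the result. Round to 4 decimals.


Soft-thresholding with lambda = 4.85:
prox(-0.2575) = sign(-0.2575)*max(|-0.2575| - 4.85, 0) = 0.0
prox(-9.0069) = sign(-9.0069)*max(|-9.0069| - 4.85, 0) = -4.1569
prox(5.4377) = sign(5.4377)*max(|5.4377| - 4.85, 0) = 0.5877
prox(-9.0608) = sign(-9.0608)*max(|-9.0608| - 4.85, 0) = -4.2108
prox(x) = [0.0, -4.1569, 0.5877, -4.2108]
||prox(x)||_1 = 0.0 + 4.1569 + 0.5877 + 4.2108 = 8.9554


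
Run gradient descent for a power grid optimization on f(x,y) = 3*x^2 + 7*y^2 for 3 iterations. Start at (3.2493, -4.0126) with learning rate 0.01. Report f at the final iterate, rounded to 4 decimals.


Gradient descent on f(x,y) = 3*x^2 + 7*y^2.
Starting point: (3.2493, -4.0126), alpha = 0.01
Step 1: grad_x = 2*3*3.2493 = 19.4958, grad_y = 2*7*-4.0126 = -56.1764
  x_1 = 3.2493 - 0.01*19.4958 = 3.0543
  y_1 = -4.0126 - 0.01*-56.1764 = -3.4508
Step 2: grad_x = 2*3*3.0543 = 18.3261, grad_y = 2*7*-3.4508 = -48.3117
  x_2 = 3.0543 - 0.01*18.3261 = 2.8711
  y_2 = -3.4508 - 0.01*-48.3117 = -2.9677
Step 3: grad_x = 2*3*2.8711 = 17.2265, grad_y = 2*7*-2.9677 = -41.5481
  x_3 = 2.8711 - 0.01*17.2265 = 2.6988
  y_3 = -2.9677 - 0.01*-41.5481 = -2.5522
f(2.6988, -2.5522) = 3*2.6988^2 + 7*(-2.5522)^2 = 67.4483


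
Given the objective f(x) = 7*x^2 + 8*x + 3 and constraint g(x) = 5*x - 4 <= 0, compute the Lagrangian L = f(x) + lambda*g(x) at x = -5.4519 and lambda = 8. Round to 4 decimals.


Step 1: Evaluate f(x).
f(-5.4519) = 7*(-5.4519)^2 + 8*(-5.4519) + 3 = 167.4473
Step 2: Evaluate g(x).
g(-5.4519) = 5*-5.4519 - 4 = -31.2595
Step 3: Compute Lagrangian.
L = 167.4473 + 8*-31.2595 = -82.6287


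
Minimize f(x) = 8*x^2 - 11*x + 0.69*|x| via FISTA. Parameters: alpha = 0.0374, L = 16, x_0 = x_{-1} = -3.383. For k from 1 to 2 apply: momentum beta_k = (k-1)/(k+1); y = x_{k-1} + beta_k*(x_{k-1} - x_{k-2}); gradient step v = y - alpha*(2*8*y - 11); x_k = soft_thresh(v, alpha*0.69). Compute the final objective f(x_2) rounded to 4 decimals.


FISTA on f(x) = 8*x^2 - 11*x + 0.69*|x|
L = 16, alpha = 0.0374
Iteration 1: beta = 0.0, y = -3.383 + 0.0*(-3.383 + 3.383) = -3.383
  grad(y) = -65.128, v = y - alpha*grad = -0.9472
  prox(v) = soft_thresh(-0.9472, 0.0258) = -0.9214
Iteration 2: beta = 0.3333, y = -0.9214 + 0.3333*(-0.9214 + 3.383) = -0.1009
  grad(y) = -12.614, v = y - alpha*grad = 0.3709
  prox(v) = soft_thresh(0.3709, 0.0258) = 0.3451
f(x_2) = 8*0.3451^2 - 11*0.3451 + 0.69*|0.3451| = -2.6051


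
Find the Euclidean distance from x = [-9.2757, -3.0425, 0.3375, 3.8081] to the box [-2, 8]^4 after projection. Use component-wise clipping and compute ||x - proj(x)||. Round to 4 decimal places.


Project each component onto [-2, 8].
clip(-9.2757) = -2.0, clip(-3.0425) = -2.0, clip(0.3375) = 0.3375, clip(3.8081) = 3.8081
Projection = [-2.0, -2.0, 0.3375, 3.8081]
Squared diffs: [52.9358, 1.0868, 0.0, 0.0]
Distance = sqrt(54.0226) = 7.35


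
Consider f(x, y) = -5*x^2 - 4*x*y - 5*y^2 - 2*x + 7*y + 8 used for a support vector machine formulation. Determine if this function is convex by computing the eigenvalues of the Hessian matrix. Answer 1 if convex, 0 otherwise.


The Hessian of f(x,y) = -5*x^2 - 4*x*y - 5*y^2 - 2*x + 7*y + 8 is:
H = [[-10, -4], [-4, -10]]
Trace = -10 - 10 = -20
Determinant = -10*-10 - (-4)^2 = 84
Discriminant = (-20)^2 - 4*84 = 64.0
Eigenvalues: lambda_1 = -14.0, lambda_2 = -6.0
The function is not convex.

0


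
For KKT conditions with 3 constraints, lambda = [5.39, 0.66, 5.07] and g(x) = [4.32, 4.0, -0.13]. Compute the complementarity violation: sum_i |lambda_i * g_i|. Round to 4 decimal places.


KKT complementary slackness check:
lambda_1 * g_1 = 5.39 * 4.32 = 23.2848
lambda_2 * g_2 = 0.66 * 4.0 = 2.64
lambda_3 * g_3 = 5.07 * -0.13 = -0.6591
Total violation = 23.2848 + 2.64 + 0.6591 = 26.5839


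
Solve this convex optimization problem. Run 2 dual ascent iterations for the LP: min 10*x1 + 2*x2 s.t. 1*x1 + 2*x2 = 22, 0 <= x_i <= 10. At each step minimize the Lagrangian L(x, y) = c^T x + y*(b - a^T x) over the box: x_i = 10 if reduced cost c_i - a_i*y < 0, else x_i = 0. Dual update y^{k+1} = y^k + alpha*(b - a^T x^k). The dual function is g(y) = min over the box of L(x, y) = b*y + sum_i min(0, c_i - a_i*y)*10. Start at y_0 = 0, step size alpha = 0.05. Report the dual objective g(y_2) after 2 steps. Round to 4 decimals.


Dual ascent for LP: min 10*x1 + 2*x2, 1*x1 + 2*x2 = 22, 0 <= x_i <= 10
Step 1: y^k = 0.0, reduced costs: (10.0, 2.0)
  x^k = (0.0, 0.0), subgradient = b - a^T x = 22.0
  y^{k+1} = 0.0 + 0.05*22.0 = 1.1
Step 2: y^k = 1.1, reduced costs: (8.9, -0.2)
  x^k = (0.0, 10.0), subgradient = b - a^T x = 2.0
  y^{k+1} = 1.1 + 0.05*2.0 = 1.2
Dual objective at y_2 = 1.2: reduced costs (8.8, -0.4), box minimizer x = (0.0, 10.0)
g(y_2) = b*y + (c1 - a1*y)*x1 + (c2 - a2*y)*x2 = 22*1.2 + 8.8*0.0 + (-0.4)*10.0 = 26.4 + 0.0 - 4.0 = 22.4


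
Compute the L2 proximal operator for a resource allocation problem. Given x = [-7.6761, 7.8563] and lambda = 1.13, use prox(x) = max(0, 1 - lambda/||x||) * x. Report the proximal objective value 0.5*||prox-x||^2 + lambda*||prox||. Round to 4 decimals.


Step 1: Compute ||x||.
||x|| = 10.9838
Step 2: Compute scaling factor.
scale = max(0, 1 - 1.13/10.9838) = 0.8971
Step 3: prox(x) = [-6.8864, 7.0481]
||prox(x)|| = 9.8538
Step 4: Proximal objective.
0.5*||prox-x||^2 = 0.6385
lambda*||prox|| = 11.1348
Total = 11.7732


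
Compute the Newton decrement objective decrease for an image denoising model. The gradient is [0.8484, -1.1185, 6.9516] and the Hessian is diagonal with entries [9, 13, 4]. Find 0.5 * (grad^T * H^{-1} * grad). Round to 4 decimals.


Step 1: H is diagonal, so H^(-1) * g = [0.0943, -0.086, 1.7379].
Step 2: g^T H^(-1) g = sum_i g_i^2 / H_ii
  = (0.8484)^2/9 + (-1.1185)^2/13 + (6.9516)^2/4
  = 0.08 + 0.0962 + 12.0812 = 12.2574
Step 3: Objective decrease = 0.5 * g^T H^(-1) g = 6.1287


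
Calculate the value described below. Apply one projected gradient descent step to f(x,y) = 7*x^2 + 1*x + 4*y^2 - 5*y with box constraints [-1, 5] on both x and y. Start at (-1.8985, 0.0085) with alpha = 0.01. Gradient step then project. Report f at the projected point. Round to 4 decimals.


Step 1: Compute gradient at (-1.8985, 0.0085).
grad_x = 2*7*-1.8985 + 1 = -25.579
grad_y = 2*4*0.0085 - 5 = -4.932
Step 2: Gradient step.
x_raw = -1.8985 - 0.01*-25.579 = -1.6427
y_raw = 0.0085 - 0.01*-4.932 = 0.0578
Step 3: Project onto [-1, 5].
x_proj = clip(-1.6427) = -1.0
y_proj = clip(0.0578) = 0.0578
Step 4: Evaluate f.
f(-1.0, 0.0578) = 5.7243


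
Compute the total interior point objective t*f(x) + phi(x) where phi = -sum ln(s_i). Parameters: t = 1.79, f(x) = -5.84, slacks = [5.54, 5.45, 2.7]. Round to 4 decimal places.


Step 1: Compute log-barrier.
ln values: [1.712, 1.6956, 0.9933]
phi = -(1.712 + 1.6956 + 0.9933) = -4.4009
Step 2: Compute augmented objective.
t*f(x) = 1.79*-5.84 = -10.4536
Total = -10.4536 - 4.4009 = -14.8545


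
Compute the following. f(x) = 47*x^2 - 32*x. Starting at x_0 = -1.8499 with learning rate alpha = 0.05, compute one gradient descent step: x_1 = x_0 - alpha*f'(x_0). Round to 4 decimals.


We compute the gradient at x_0 and apply the update.
f'(x) = 94*x - 32
f'(-1.8499) = 94*-1.8499 - 32 = -205.8906
x_1 = -1.8499 - 0.05*-205.8906 = 8.4446


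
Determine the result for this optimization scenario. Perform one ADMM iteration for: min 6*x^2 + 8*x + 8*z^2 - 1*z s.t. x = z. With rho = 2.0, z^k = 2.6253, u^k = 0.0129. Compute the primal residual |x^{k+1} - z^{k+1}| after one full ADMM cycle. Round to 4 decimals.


ADMM iteration with rho = 2.0, z^k = 2.6253, u^k = 0.0129
Step 1: x-update.
Minimize 6*x^2 + 8*x + (2.0/2)*(x - 2.6253 + 0.0129)^2
FOC: (2*6 + 2.0)*x = -8 + 2.0*(2.6253 - 0.0129)
x^{k+1} = -0.1982
Step 2: z-update.
Minimize 8*z^2 - 1*z + (2.0/2)*(-0.1982 - z + 0.0129)^2
FOC: (2*8 + 2.0)*z = 1 + 2.0*(-0.1982 + 0.0129)
z^{k+1} = 0.035
Step 3: u-update.
u^{k+1} = 0.0129 - 0.1982 - 0.035 = -0.2203
Step 4: Primal residual = |-0.1982 - 0.035| = 0.2332


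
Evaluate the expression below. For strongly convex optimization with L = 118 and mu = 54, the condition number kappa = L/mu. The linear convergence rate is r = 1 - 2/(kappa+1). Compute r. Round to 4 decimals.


Step 1: Compute the condition number.
kappa = L/mu = 118/54 = 2.1852
Step 2: Compute the convergence rate.
r = 1 - 2/(kappa + 1) = 1 - 2*mu/(L + mu) = (L - mu)/(L + mu) = 64/172 = 0.3721


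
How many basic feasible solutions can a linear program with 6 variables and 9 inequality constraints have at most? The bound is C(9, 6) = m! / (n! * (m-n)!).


Each vertex corresponds to some choice of n active constraints out of m, so the number of vertices is at most C(m, n) = m! / (n!(m-n)!).
m = 9, n = 6
Numerator: 9 * 8 * 7 * 6 * 5 * 4
Denominator: 6! = 720
C(9, 6) = 84


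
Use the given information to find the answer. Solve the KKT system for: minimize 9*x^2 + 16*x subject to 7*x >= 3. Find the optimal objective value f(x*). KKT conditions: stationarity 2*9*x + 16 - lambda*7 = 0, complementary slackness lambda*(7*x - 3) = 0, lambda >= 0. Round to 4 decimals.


Step 1: Try lambda = 0 (constraint inactive).
x_unc = -16/(2*9) = -0.8889
Check: 7*-0.8889 = -6.2223 < 3 -- violated!
Step 2: Constraint must be active: 7*x = 3
x* = 3/7 = 0.4286 (rounded; the exact value 3/7 is used below)
lambda = (2*9*(3/7) + 16)/7 = 3.3878
Step 3: Compute optimal value.
f(x*) = 9*(3/7)^2 + 16*(3/7) = 8.5102


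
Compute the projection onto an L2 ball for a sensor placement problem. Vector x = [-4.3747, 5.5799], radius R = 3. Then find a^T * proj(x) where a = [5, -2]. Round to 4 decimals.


Step 1: Compute ||x|| (intermediates to 6 decimals).
||x|| = sqrt((-4.3747)^2 + 5.5799^2) = 7.090366
Step 2: Project.
Since ||x|| > R, scale = R/||x|| = 3/7.090366 = 0.423109, proj(x) = scale * x
proj(x) = [-1.850975, 2.360906]
Step 3: Dot product.
a^T * proj(x) = 5*(-1.850975) - 2*2.360906 = -13.9767


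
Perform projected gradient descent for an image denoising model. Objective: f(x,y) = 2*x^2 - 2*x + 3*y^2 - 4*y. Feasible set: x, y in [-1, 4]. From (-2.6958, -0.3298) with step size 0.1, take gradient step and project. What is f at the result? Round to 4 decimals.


Step 1: Compute gradient at (-2.6958, -0.3298).
grad_x = 2*2*-2.6958 - 2 = -12.7832
grad_y = 2*3*-0.3298 - 4 = -5.9788
Step 2: Gradient step.
x_raw = -2.6958 - 0.1*-12.7832 = -1.4175
y_raw = -0.3298 - 0.1*-5.9788 = 0.2681
Step 3: Project onto [-1, 4].
x_proj = clip(-1.4175) = -1.0
y_proj = clip(0.2681) = 0.2681
Step 4: Evaluate f.
f(-1.0, 0.2681) = 3.1433


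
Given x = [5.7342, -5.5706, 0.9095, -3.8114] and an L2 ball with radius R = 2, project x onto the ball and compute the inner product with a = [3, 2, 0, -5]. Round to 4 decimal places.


Step 1: Compute ||x|| (intermediates to 6 decimals).
||x|| = sqrt(5.7342^2 + (-5.5706)^2 + 0.9095^2 + (-3.8114)^2) = 8.903179
Step 2: Project.
Since ||x|| > R, scale = R/||x|| = 2/8.903179 = 0.224639, proj(x) = scale * x
proj(x) = [1.288125, -1.251374, 0.204309, -0.856189]
Step 3: Dot product.
a^T * proj(x) = 3*1.288125 + 2*(-1.251374) + 0*0.204309 - 5*(-0.856189) = 5.6426


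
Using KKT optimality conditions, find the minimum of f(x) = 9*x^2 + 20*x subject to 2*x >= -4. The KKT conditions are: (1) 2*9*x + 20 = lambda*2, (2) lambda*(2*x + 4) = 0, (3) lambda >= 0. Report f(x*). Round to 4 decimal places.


Step 1: Try lambda = 0 (constraint inactive).
Stationarity: 2*9*x + 20 = 0
x* = -20/(2*9) = -10/9 = -1.1111 (rounded; the exact value -10/9 is used below)
Check constraint: 2*-1.1111 = -2.2222 >= -4 -- satisfied.
Step 2: Compute optimal value.
f(x*) = 9*(-10/9)^2 + 20*(-10/9) = -11.1111


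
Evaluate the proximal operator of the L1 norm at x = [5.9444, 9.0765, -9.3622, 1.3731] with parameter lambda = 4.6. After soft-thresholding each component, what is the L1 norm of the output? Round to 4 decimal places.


Soft-thresholding with lambda = 4.6:
prox(5.9444) = sign(5.9444)*max(|5.9444| - 4.6, 0) = 1.3444
prox(9.0765) = sign(9.0765)*max(|9.0765| - 4.6, 0) = 4.4765
prox(-9.3622) = sign(-9.3622)*max(|-9.3622| - 4.6, 0) = -4.7622
prox(1.3731) = sign(1.3731)*max(|1.3731| - 4.6, 0) = 0.0
prox(x) = [1.3444, 4.4765, -4.7622, 0.0]
||prox(x)||_1 = 1.3444 + 4.4765 + 4.7622 + 0.0 = 10.5831


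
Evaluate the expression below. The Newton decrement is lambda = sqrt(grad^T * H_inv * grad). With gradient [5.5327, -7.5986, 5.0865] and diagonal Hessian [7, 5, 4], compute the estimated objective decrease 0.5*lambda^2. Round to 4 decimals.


Step 1: H is diagonal, so H^(-1) * g = [0.7904, -1.5197, 1.2716].
Step 2: g^T H^(-1) g = sum_i g_i^2 / H_ii
  = (5.5327)^2/7 + (-7.5986)^2/5 + (5.0865)^2/4
  = 4.373 + 11.5477 + 6.4681 = 22.3888
Step 3: Objective decrease = 0.5 * g^T H^(-1) g = 11.1944


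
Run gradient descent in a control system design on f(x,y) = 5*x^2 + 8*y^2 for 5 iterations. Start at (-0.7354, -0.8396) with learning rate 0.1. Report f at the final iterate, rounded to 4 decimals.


Gradient descent on f(x,y) = 5*x^2 + 8*y^2.
Starting point: (-0.7354, -0.8396), alpha = 0.1
Step 1: grad_x = 2*5*-0.7354 = -7.354, grad_y = 2*8*-0.8396 = -13.4336
  x_1 = -0.7354 - 0.1*-7.354 = 0.0
  y_1 = -0.8396 - 0.1*-13.4336 = 0.5038
Step 2: grad_x = 2*5*0.0 = 0.0, grad_y = 2*8*0.5038 = 8.0602
  x_2 = 0.0 - 0.1*0.0 = 0.0
  y_2 = 0.5038 - 0.1*8.0602 = -0.3023
Step 3: grad_x = 2*5*0.0 = 0.0, grad_y = 2*8*-0.3023 = -4.8361
  x_3 = 0.0 - 0.1*0.0 = 0.0
  y_3 = -0.3023 - 0.1*-4.8361 = 0.1814
Step 4: grad_x = 2*5*0.0 = 0.0, grad_y = 2*8*0.1814 = 2.9017
  x_4 = 0.0 - 0.1*0.0 = 0.0
  y_4 = 0.1814 - 0.1*2.9017 = -0.1088
Step 5: grad_x = 2*5*0.0 = 0.0, grad_y = 2*8*-0.1088 = -1.741
  x_5 = 0.0 - 0.1*0.0 = 0.0
  y_5 = -0.1088 - 0.1*-1.741 = 0.0653
f(0.0, 0.0653) = 5*0.0^2 + 8*0.0653^2 = 0.0341


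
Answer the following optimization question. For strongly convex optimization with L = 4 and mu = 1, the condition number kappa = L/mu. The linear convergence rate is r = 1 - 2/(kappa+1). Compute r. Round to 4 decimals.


Step 1: Compute the condition number.
kappa = L/mu = 4/1 = 4.0
Step 2: Compute the convergence rate.
r = 1 - 2/(kappa + 1) = 1 - 2*mu/(L + mu) = (L - mu)/(L + mu) = 3/5 = 0.6


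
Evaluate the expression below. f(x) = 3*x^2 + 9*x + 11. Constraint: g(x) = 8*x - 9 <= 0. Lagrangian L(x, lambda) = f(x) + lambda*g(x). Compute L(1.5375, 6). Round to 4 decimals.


Step 1: Evaluate f(x).
f(1.5375) = 3*1.5375^2 + 9*1.5375 + 11 = 31.9292
Step 2: Evaluate g(x).
g(1.5375) = 8*1.5375 - 9 = 3.3
Step 3: Compute Lagrangian.
L = 31.9292 + 6*3.3 = 51.7292


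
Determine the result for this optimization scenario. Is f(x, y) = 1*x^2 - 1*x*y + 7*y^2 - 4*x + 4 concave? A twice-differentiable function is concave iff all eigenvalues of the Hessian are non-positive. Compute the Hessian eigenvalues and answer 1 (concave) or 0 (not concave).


The Hessian of f(x,y) = 1*x^2 - 1*x*y + 7*y^2 - 4*x + 4 is:
H = [[2, -1], [-1, 14]]
Trace = 2 + 14 = 16
Determinant = 2*14 - (-1)^2 = 27
Discriminant = (16)^2 - 4*27 = 148.0
Eigenvalues: lambda_1 = 1.9172, lambda_2 = 14.0828
The function is not concave.

0


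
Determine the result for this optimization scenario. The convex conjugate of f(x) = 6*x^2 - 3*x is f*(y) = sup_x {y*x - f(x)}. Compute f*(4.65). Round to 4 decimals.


f*(y) = sup_x {y*x - a*x^2 - b*x} = sup_x {(y-b)*x - a*x^2}
FOC: (y - b) - 2a*x = 0 => x* = (y - b)/(2a)
x* = (4.65 + 3)/(2*6) = 0.6375
f*(4.65) = (y-b)^2/(4a) = (4.65 + 3)^2/(4*6)
= 58.5225/24 = 2.4384


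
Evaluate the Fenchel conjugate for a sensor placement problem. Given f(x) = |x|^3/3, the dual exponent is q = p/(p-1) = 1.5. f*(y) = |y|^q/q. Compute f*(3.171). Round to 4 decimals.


The conjugate exponent q satisfies 1/p + 1/q = 1.
p = 3, so q = 3/(3 - 1) = 1.5
|y|^q = 3.171^1.5 = 5.6467
f*(3.171) = 5.6467 / 1.5 = 3.7645


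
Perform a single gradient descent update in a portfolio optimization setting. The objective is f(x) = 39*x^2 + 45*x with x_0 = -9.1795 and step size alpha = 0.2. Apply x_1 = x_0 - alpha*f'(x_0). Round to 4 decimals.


We compute the gradient at x_0 and apply the update.
f'(x) = 78*x + 45
f'(-9.1795) = 78*-9.1795 + 45 = -671.001
x_1 = -9.1795 - 0.2*-671.001 = 125.0207


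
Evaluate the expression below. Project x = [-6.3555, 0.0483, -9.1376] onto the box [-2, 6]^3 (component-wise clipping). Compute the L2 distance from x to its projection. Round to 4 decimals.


Project each component onto [-2, 6].
clip(-6.3555) = -2.0, clip(0.0483) = 0.0483, clip(-9.1376) = -2.0
Projection = [-2.0, 0.0483, -2.0]
Squared diffs: [18.9704, 0.0, 50.9453]
Distance = sqrt(69.9157) = 8.3616


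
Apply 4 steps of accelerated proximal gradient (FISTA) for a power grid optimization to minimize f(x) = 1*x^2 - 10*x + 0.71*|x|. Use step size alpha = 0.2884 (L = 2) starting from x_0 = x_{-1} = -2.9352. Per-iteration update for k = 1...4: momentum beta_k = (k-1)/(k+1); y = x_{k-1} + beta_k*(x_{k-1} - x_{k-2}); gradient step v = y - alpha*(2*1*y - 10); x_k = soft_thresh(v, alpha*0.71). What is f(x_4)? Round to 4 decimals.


FISTA on f(x) = 1*x^2 - 10*x + 0.71*|x|
L = 2, alpha = 0.2884
Iteration 1: beta = 0.0, y = -2.9352 + 0.0*(-2.9352 + 2.9352) = -2.9352
  grad(y) = -15.8704, v = y - alpha*grad = 1.6418
  prox(v) = soft_thresh(1.6418, 0.2048) = 1.4371
Iteration 2: beta = 0.3333, y = 1.4371 + 0.3333*(1.4371 + 2.9352) = 2.8945
  grad(y) = -4.211, v = y - alpha*grad = 4.1089
  prox(v) = soft_thresh(4.1089, 0.2048) = 3.9042
Iteration 3: beta = 0.5, y = 3.9042 + 0.5*(3.9042 - 1.4371) = 5.1377
  grad(y) = 0.2755, v = y - alpha*grad = 5.0583
  prox(v) = soft_thresh(5.0583, 0.2048) = 4.8535
Iteration 4: beta = 0.6, y = 4.8535 + 0.6*(4.8535 - 3.9042) = 5.4231
  grad(y) = 0.8463, v = y - alpha*grad = 5.1791
  prox(v) = soft_thresh(5.1791, 0.2048) = 4.9743
f(x_4) = 1*4.9743^2 - 10*4.9743 + 0.71*|4.9743| = -21.4676


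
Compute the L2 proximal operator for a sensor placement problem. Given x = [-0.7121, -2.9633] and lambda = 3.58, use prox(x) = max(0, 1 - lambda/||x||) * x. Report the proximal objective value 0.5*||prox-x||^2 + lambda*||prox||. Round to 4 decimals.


Step 1: Compute ||x||.
||x|| = 3.0477
Step 2: Compute scaling factor.
scale = max(0, 1 - 3.58/3.0477) = 0.0
Step 3: prox(x) = [-0.0, -0.0]
||prox(x)|| = 0.0
Step 4: Proximal objective.
0.5*||prox-x||^2 = 4.6441
lambda*||prox|| = 0.0
Total = 4.6441


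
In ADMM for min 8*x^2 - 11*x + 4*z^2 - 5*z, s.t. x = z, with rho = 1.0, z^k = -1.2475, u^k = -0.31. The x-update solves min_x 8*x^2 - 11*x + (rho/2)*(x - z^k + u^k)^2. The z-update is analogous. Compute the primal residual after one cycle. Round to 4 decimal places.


ADMM iteration with rho = 1.0, z^k = -1.2475, u^k = -0.31
Step 1: x-update.
Minimize 8*x^2 - 11*x + (1.0/2)*(x + 1.2475 - 0.31)^2
FOC: (2*8 + 1.0)*x = 11 + 1.0*(-1.2475 + 0.31)
x^{k+1} = 0.5919
Step 2: z-update.
Minimize 4*z^2 - 5*z + (1.0/2)*(0.5919 - z - 0.31)^2
FOC: (2*4 + 1.0)*z = 5 + 1.0*(0.5919 - 0.31)
z^{k+1} = 0.5869
Step 3: u-update.
u^{k+1} = -0.31 + 0.5919 - 0.5869 = -0.305
Step 4: Primal residual = |0.5919 - 0.5869| = 0.005


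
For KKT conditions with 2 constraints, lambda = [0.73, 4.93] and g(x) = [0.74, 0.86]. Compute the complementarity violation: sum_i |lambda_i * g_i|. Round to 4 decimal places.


KKT complementary slackness check:
lambda_1 * g_1 = 0.73 * 0.74 = 0.5402
lambda_2 * g_2 = 4.93 * 0.86 = 4.2398
Total violation = 0.5402 + 4.2398 = 4.78


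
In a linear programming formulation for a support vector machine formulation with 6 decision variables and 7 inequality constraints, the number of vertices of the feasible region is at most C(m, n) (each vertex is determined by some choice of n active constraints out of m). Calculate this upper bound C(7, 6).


Each vertex corresponds to some choice of n active constraints out of m, so the number of vertices is at most C(m, n) = m! / (n!(m-n)!).
m = 7, n = 6
Numerator: 7 * 6 * 5 * 4 * 3 * 2
Denominator: 6! = 720
C(7, 6) = 7


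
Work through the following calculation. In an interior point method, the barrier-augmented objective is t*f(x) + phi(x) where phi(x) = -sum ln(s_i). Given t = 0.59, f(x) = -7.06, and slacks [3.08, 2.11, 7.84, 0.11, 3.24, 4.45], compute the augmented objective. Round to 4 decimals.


Step 1: Compute log-barrier.
ln values: [1.1249, 0.7467, 2.0592, -2.2073, 1.1756, 1.4929]
phi = -(1.1249 + 0.7467 + 2.0592 - 2.2073 + 1.1756 + 1.4929) = -4.3921
Step 2: Compute augmented objective.
t*f(x) = 0.59*-7.06 = -4.1654
Total = -4.1654 - 4.3921 = -8.5575


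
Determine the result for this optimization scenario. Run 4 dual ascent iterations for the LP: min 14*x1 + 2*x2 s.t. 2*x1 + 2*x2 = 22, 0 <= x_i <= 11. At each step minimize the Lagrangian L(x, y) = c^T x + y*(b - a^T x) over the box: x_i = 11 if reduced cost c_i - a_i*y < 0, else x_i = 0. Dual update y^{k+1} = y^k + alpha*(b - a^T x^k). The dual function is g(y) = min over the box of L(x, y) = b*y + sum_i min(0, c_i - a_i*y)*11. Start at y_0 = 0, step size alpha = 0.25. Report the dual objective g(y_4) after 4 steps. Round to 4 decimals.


Dual ascent for LP: min 14*x1 + 2*x2, 2*x1 + 2*x2 = 22, 0 <= x_i <= 11
Step 1: y^k = 0.0, reduced costs: (14.0, 2.0)
  x^k = (0.0, 0.0), subgradient = b - a^T x = 22.0
  y^{k+1} = 0.0 + 0.25*22.0 = 5.5
Step 2: y^k = 5.5, reduced costs: (3.0, -9.0)
  x^k = (0.0, 11.0), subgradient = b - a^T x = 0.0
  y^{k+1} = 5.5 + 0.25*0.0 = 5.5
Step 3: y^k = 5.5, reduced costs: (3.0, -9.0)
  x^k = (0.0, 11.0), subgradient = b - a^T x = 0.0
  y^{k+1} = 5.5 + 0.25*0.0 = 5.5
Step 4: y^k = 5.5, reduced costs: (3.0, -9.0)
  x^k = (0.0, 11.0), subgradient = b - a^T x = 0.0
  y^{k+1} = 5.5 + 0.25*0.0 = 5.5
Dual objective at y_4 = 5.5: reduced costs (3.0, -9.0), box minimizer x = (0.0, 11.0)
g(y_4) = b*y + (c1 - a1*y)*x1 + (c2 - a2*y)*x2 = 22*5.5 + 3.0*0.0 + (-9.0)*11.0 = 121.0 + 0.0 - 99.0 = 22.0


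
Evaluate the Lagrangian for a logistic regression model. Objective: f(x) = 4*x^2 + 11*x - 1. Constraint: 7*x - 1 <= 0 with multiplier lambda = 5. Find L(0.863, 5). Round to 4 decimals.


Step 1: Evaluate f(x).
f(0.863) = 4*0.863^2 + 11*0.863 - 1 = 11.4721
Step 2: Evaluate g(x).
g(0.863) = 7*0.863 - 1 = 5.041
Step 3: Compute Lagrangian.
L = 11.4721 + 5*5.041 = 36.6771


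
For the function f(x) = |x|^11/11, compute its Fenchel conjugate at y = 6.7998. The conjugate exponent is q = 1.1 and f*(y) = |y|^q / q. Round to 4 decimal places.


The conjugate exponent q satisfies 1/p + 1/q = 1.
p = 11, so q = 11/(11 - 1) = 1.1
|y|^q = 6.7998^1.1 = 8.2366
f*(6.7998) = 8.2366 / 1.1 = 7.4878


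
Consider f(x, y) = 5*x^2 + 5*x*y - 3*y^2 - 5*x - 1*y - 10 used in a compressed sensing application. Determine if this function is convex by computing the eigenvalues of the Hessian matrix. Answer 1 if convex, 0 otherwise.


The Hessian of f(x,y) = 5*x^2 + 5*x*y - 3*y^2 - 5*x - 1*y - 10 is:
H = [[10, 5], [5, -6]]
Trace = 10 - 6 = 4
Determinant = 10*-6 - (5)^2 = -85
Discriminant = (4)^2 - 4*-85 = 356.0
Eigenvalues: lambda_1 = -7.434, lambda_2 = 11.434
The function is not convex.

0


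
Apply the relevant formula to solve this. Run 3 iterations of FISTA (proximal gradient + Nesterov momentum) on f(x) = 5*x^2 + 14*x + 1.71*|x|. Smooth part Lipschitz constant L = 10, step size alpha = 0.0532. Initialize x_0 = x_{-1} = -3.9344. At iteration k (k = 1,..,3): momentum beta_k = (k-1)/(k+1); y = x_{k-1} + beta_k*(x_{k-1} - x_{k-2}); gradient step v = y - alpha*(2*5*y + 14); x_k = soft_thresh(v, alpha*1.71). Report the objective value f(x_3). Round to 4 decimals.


FISTA on f(x) = 5*x^2 + 14*x + 1.71*|x|
L = 10, alpha = 0.0532
Iteration 1: beta = 0.0, y = -3.9344 + 0.0*(-3.9344 + 3.9344) = -3.9344
  grad(y) = -25.344, v = y - alpha*grad = -2.5861
  prox(v) = soft_thresh(-2.5861, 0.091) = -2.4951
Iteration 2: beta = 0.3333, y = -2.4951 + 0.3333*(-2.4951 + 3.9344) = -2.0154
  grad(y) = -6.1537, v = y - alpha*grad = -1.688
  prox(v) = soft_thresh(-1.688, 0.091) = -1.597
Iteration 3: beta = 0.5, y = -1.597 + 0.5*(-1.597 + 2.4951) = -1.148
  grad(y) = 2.5203, v = y - alpha*grad = -1.282
  prox(v) = soft_thresh(-1.282, 0.091) = -1.1911
f(x_3) = 5*(-1.1911)^2 + 14*(-1.1911) + 1.71*|-1.1911| = -7.545


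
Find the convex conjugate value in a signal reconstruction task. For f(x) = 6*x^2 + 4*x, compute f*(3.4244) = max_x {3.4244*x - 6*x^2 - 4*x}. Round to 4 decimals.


f*(y) = sup_x {y*x - a*x^2 - b*x} = sup_x {(y-b)*x - a*x^2}
FOC: (y - b) - 2a*x = 0 => x* = (y - b)/(2a)
x* = (3.4244 - 4)/(2*6) = -0.048
f*(3.4244) = (y-b)^2/(4a) = (3.4244 - 4)^2/(4*6)
= 0.3313/24 = 0.0138


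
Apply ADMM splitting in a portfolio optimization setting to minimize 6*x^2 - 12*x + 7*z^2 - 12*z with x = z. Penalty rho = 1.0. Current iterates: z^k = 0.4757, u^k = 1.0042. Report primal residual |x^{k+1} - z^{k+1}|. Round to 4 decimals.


ADMM iteration with rho = 1.0, z^k = 0.4757, u^k = 1.0042
Step 1: x-update.
Minimize 6*x^2 - 12*x + (1.0/2)*(x - 0.4757 + 1.0042)^2
FOC: (2*6 + 1.0)*x = 12 + 1.0*(0.4757 - 1.0042)
x^{k+1} = 0.8824
Step 2: z-update.
Minimize 7*z^2 - 12*z + (1.0/2)*(0.8824 - z + 1.0042)^2
FOC: (2*7 + 1.0)*z = 12 + 1.0*(0.8824 + 1.0042)
z^{k+1} = 0.9258
Step 3: u-update.
u^{k+1} = 1.0042 + 0.8824 - 0.9258 = 0.9608
Step 4: Primal residual = |0.8824 - 0.9258| = 0.0434


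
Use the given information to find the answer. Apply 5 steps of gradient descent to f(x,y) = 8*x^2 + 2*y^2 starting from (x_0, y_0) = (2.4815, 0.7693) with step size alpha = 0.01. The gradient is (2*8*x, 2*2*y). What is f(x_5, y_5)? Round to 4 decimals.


Gradient descent on f(x,y) = 8*x^2 + 2*y^2.
Starting point: (2.4815, 0.7693), alpha = 0.01
Step 1: grad_x = 2*8*2.4815 = 39.704, grad_y = 2*2*0.7693 = 3.0772
  x_1 = 2.4815 - 0.01*39.704 = 2.0845
  y_1 = 0.7693 - 0.01*3.0772 = 0.7385
Step 2: grad_x = 2*8*2.0845 = 33.3514, grad_y = 2*2*0.7385 = 2.9541
  x_2 = 2.0845 - 0.01*33.3514 = 1.7509
  y_2 = 0.7385 - 0.01*2.9541 = 0.709
Step 3: grad_x = 2*8*1.7509 = 28.0151, grad_y = 2*2*0.709 = 2.8359
  x_3 = 1.7509 - 0.01*28.0151 = 1.4708
  y_3 = 0.709 - 0.01*2.8359 = 0.6806
Step 4: grad_x = 2*8*1.4708 = 23.5327, grad_y = 2*2*0.6806 = 2.7225
  x_4 = 1.4708 - 0.01*23.5327 = 1.2355
  y_4 = 0.6806 - 0.01*2.7225 = 0.6534
Step 5: grad_x = 2*8*1.2355 = 19.7675, grad_y = 2*2*0.6534 = 2.6136
  x_5 = 1.2355 - 0.01*19.7675 = 1.0378
  y_5 = 0.6534 - 0.01*2.6136 = 0.6273
f(1.0378, 0.6273) = 8*1.0378^2 + 2*0.6273^2 = 9.403


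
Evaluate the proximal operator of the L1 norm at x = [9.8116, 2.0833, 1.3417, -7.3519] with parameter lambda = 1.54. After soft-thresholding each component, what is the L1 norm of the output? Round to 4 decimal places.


Soft-thresholding with lambda = 1.54:
prox(9.8116) = sign(9.8116)*max(|9.8116| - 1.54, 0) = 8.2716
prox(2.0833) = sign(2.0833)*max(|2.0833| - 1.54, 0) = 0.5433
prox(1.3417) = sign(1.3417)*max(|1.3417| - 1.54, 0) = 0.0
prox(-7.3519) = sign(-7.3519)*max(|-7.3519| - 1.54, 0) = -5.8119
prox(x) = [8.2716, 0.5433, 0.0, -5.8119]
||prox(x)||_1 = 8.2716 + 0.5433 + 0.0 + 5.8119 = 14.6268


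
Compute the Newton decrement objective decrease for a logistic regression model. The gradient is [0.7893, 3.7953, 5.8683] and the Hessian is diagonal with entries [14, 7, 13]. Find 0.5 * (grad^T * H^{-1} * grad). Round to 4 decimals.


Step 1: H is diagonal, so H^(-1) * g = [0.0564, 0.5422, 0.4514].
Step 2: g^T H^(-1) g = sum_i g_i^2 / H_ii
  = (0.7893)^2/14 + (3.7953)^2/7 + (5.8683)^2/13
  = 0.0445 + 2.0578 + 2.649 = 4.7513
Step 3: Objective decrease = 0.5 * g^T H^(-1) g = 2.3756


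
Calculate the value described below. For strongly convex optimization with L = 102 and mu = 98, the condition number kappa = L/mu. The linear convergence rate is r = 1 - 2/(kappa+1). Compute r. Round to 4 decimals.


Step 1: Compute the condition number.
kappa = L/mu = 102/98 = 1.0408
Step 2: Compute the convergence rate.
r = 1 - 2/(kappa + 1) = 1 - 2*mu/(L + mu) = (L - mu)/(L + mu) = 4/200 = 0.02


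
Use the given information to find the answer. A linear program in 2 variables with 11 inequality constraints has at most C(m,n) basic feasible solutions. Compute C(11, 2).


Each vertex corresponds to some choice of n active constraints out of m, so the number of vertices is at most C(m, n) = m! / (n!(m-n)!).
m = 11, n = 2
Numerator: 11 * 10
Denominator: 2! = 2
C(11, 2) = 55


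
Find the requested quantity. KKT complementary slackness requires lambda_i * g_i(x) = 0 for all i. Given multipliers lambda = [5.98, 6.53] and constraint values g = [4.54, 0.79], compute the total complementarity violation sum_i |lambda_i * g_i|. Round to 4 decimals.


KKT complementary slackness check:
lambda_1 * g_1 = 5.98 * 4.54 = 27.1492
lambda_2 * g_2 = 6.53 * 0.79 = 5.1587
Total violation = 27.1492 + 5.1587 = 32.3079


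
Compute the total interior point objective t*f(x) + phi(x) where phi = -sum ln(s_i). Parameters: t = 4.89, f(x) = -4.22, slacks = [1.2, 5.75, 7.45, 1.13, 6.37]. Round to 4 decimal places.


Step 1: Compute log-barrier.
ln values: [0.1823, 1.7492, 2.0082, 0.1222, 1.8516]
phi = -(0.1823 + 1.7492 + 2.0082 + 0.1222 + 1.8516) = -5.9136
Step 2: Compute augmented objective.
t*f(x) = 4.89*-4.22 = -20.6358
Total = -20.6358 - 5.9136 = -26.5494


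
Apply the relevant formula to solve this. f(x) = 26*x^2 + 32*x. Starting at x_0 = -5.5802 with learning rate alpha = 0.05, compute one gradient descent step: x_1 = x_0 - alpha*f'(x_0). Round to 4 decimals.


We compute the gradient at x_0 and apply the update.
f'(x) = 52*x + 32
f'(-5.5802) = 52*-5.5802 + 32 = -258.1704
x_1 = -5.5802 - 0.05*-258.1704 = 7.3283


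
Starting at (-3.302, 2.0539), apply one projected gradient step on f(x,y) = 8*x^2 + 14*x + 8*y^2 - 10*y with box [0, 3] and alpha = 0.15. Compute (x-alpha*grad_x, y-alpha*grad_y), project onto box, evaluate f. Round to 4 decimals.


Step 1: Compute gradient at (-3.302, 2.0539).
grad_x = 2*8*-3.302 + 14 = -38.832
grad_y = 2*8*2.0539 - 10 = 22.8624
Step 2: Gradient step.
x_raw = -3.302 - 0.15*-38.832 = 2.5228
y_raw = 2.0539 - 0.15*22.8624 = -1.3755
Step 3: Project onto [0, 3].
x_proj = clip(2.5228) = 2.5228
y_proj = clip(-1.3755) = 0.0
Step 4: Evaluate f.
f(2.5228, 0.0) = 86.2354


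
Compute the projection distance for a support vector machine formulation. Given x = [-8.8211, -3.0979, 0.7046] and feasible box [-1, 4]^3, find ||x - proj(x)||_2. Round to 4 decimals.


Project each component onto [-1, 4].
clip(-8.8211) = -1.0, clip(-3.0979) = -1.0, clip(0.7046) = 0.7046
Projection = [-1.0, -1.0, 0.7046]
Squared diffs: [61.1696, 4.4012, 0.0]
Distance = sqrt(65.5708) = 8.0976


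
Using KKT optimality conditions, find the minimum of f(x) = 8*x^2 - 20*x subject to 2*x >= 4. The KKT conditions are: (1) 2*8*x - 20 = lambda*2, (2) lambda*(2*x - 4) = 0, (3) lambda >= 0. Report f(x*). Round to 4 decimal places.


Step 1: Try lambda = 0 (constraint inactive).
x_unc = 20/(2*8) = 1.25
Check: 2*1.25 = 2.5 < 4 -- violated!
Step 2: Constraint must be active: 2*x = 4
x* = 4/2 = 2.0
lambda = (2*8*2.0 - 20)/2 = 6.0
Step 3: Compute optimal value.
f(x*) = 8*2.0^2 - 20*2.0 = -8.0


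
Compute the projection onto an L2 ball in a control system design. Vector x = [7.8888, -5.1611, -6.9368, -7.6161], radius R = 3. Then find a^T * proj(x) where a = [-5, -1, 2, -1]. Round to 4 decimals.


Step 1: Compute ||x|| (intermediates to 6 decimals).
||x|| = sqrt(7.8888^2 + (-5.1611)^2 + (-6.9368)^2 + (-7.6161)^2) = 13.964036
Step 2: Project.
Since ||x|| > R, scale = R/||x|| = 3/13.964036 = 0.214838, proj(x) = scale * x
proj(x) = [1.694814, -1.1088, -1.490288, -1.636228]
Step 3: Dot product.
a^T * proj(x) = -5*1.694814 - 1*(-1.1088) + 2*(-1.490288) - 1*(-1.636228) = -8.7096


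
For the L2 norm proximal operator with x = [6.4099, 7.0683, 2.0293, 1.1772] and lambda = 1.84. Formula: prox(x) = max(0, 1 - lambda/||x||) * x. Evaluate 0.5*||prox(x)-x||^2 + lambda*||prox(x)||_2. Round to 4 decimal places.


Step 1: Compute ||x||.
||x|| = 9.8261
Step 2: Compute scaling factor.
scale = max(0, 1 - 1.84/9.8261) = 0.8127
Step 3: prox(x) = [5.2096, 5.7447, 1.6493, 0.9568]
||prox(x)|| = 7.9861
Step 4: Proximal objective.
0.5*||prox-x||^2 = 1.6928
lambda*||prox|| = 14.6944
Total = 16.3872


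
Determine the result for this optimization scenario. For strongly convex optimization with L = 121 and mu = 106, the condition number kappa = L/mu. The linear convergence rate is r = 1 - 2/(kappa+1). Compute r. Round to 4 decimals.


Step 1: Compute the condition number.
kappa = L/mu = 121/106 = 1.1415
Step 2: Compute the convergence rate.
r = 1 - 2/(kappa + 1) = 1 - 2*mu/(L + mu) = (L - mu)/(L + mu) = 15/227 = 0.0661


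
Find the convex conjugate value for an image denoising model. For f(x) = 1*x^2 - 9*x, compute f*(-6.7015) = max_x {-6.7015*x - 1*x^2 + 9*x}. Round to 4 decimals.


f*(y) = sup_x {y*x - a*x^2 - b*x} = sup_x {(y-b)*x - a*x^2}
FOC: (y - b) - 2a*x = 0 => x* = (y - b)/(2a)
x* = (-6.7015 + 9)/(2*1) = 1.1493
f*(-6.7015) = (y-b)^2/(4a) = (-6.7015 + 9)^2/(4*1)
= 5.2831/4 = 1.3208


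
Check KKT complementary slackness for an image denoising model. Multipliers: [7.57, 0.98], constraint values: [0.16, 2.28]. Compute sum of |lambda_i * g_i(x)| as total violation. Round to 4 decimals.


KKT complementary slackness check:
lambda_1 * g_1 = 7.57 * 0.16 = 1.2112
lambda_2 * g_2 = 0.98 * 2.28 = 2.2344
Total violation = 1.2112 + 2.2344 = 3.4456


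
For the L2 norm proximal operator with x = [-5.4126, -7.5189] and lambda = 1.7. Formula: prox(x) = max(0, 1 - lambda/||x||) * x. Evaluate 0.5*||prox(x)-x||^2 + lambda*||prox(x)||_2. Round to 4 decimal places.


Step 1: Compute ||x||.
||x|| = 9.2645
Step 2: Compute scaling factor.
scale = max(0, 1 - 1.7/9.2645) = 0.8165
Step 3: prox(x) = [-4.4194, -6.1392]
||prox(x)|| = 7.5645
Step 4: Proximal objective.
0.5*||prox-x||^2 = 1.445
lambda*||prox|| = 12.8597
Total = 14.3046


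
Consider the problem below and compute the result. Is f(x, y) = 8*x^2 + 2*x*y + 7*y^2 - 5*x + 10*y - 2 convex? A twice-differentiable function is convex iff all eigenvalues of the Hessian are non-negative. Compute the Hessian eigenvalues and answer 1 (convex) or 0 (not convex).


The Hessian of f(x,y) = 8*x^2 + 2*x*y + 7*y^2 - 5*x + 10*y - 2 is:
H = [[16, 2], [2, 14]]
Trace = 16 + 14 = 30
Determinant = 16*14 - (2)^2 = 220
Discriminant = (30)^2 - 4*220 = 20.0
Eigenvalues: lambda_1 = 12.7639, lambda_2 = 17.2361
The function is convex.

1


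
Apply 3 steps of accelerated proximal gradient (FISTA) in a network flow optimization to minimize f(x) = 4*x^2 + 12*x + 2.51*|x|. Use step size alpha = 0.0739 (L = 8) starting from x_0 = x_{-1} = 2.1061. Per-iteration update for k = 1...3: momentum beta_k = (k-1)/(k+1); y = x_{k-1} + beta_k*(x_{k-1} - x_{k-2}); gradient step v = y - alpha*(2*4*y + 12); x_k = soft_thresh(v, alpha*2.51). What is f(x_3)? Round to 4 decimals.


FISTA on f(x) = 4*x^2 + 12*x + 2.51*|x|
L = 8, alpha = 0.0739
Iteration 1: beta = 0.0, y = 2.1061 + 0.0*(2.1061 - 2.1061) = 2.1061
  grad(y) = 28.8488, v = y - alpha*grad = -0.0258
  prox(v) = soft_thresh(-0.0258, 0.1855) = 0.0
Iteration 2: beta = 0.3333, y = 0.0 + 0.3333*(0.0 - 2.1061) = -0.702
  grad(y) = 6.3837, v = y - alpha*grad = -1.1738
  prox(v) = soft_thresh(-1.1738, 0.1855) = -0.9883
Iteration 3: beta = 0.5, y = -0.9883 + 0.5*(-0.9883 - 0.0) = -1.4825
  grad(y) = 0.1404, v = y - alpha*grad = -1.4928
  prox(v) = soft_thresh(-1.4928, 0.1855) = -1.3073
f(x_3) = 4*(-1.3073)^2 + 12*(-1.3073) + 2.51*|-1.3073| = -5.5701


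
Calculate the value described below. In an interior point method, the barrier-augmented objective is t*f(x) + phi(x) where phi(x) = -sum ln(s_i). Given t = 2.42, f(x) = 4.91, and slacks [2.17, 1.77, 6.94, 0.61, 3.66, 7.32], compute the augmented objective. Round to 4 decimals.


Step 1: Compute log-barrier.
ln values: [0.7747, 0.571, 1.9373, -0.4943, 1.2975, 1.9906]
phi = -(0.7747 + 0.571 + 1.9373 - 0.4943 + 1.2975 + 1.9906) = -6.0768
Step 2: Compute augmented objective.
t*f(x) = 2.42*4.91 = 11.8822
Total = 11.8822 - 6.0768 = 5.8054


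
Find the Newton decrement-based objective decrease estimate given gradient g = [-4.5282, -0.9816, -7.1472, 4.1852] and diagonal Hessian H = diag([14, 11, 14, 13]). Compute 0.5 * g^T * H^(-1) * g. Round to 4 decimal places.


Step 1: H is diagonal, so H^(-1) * g = [-0.3234, -0.0892, -0.5105, 0.3219].
Step 2: g^T H^(-1) g = sum_i g_i^2 / H_ii
  = (-4.5282)^2/14 + (-0.9816)^2/11 + (-7.1472)^2/14 + (4.1852)^2/13
  = 1.4646 + 0.0876 + 3.6487 + 1.3474 = 6.5483
Step 3: Objective decrease = 0.5 * g^T H^(-1) g = 3.2742


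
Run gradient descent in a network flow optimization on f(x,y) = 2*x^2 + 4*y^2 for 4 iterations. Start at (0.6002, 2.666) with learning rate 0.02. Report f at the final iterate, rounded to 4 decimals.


Gradient descent on f(x,y) = 2*x^2 + 4*y^2.
Starting point: (0.6002, 2.666), alpha = 0.02
Step 1: grad_x = 2*2*0.6002 = 2.4008, grad_y = 2*4*2.666 = 21.328
  x_1 = 0.6002 - 0.02*2.4008 = 0.5522
  y_1 = 2.666 - 0.02*21.328 = 2.2394
Step 2: grad_x = 2*2*0.5522 = 2.2087, grad_y = 2*4*2.2394 = 17.9155
  x_2 = 0.5522 - 0.02*2.2087 = 0.508
  y_2 = 2.2394 - 0.02*17.9155 = 1.8811
Step 3: grad_x = 2*2*0.508 = 2.032, grad_y = 2*4*1.8811 = 15.049
  x_3 = 0.508 - 0.02*2.032 = 0.4674
  y_3 = 1.8811 - 0.02*15.049 = 1.5801
Step 4: grad_x = 2*2*0.4674 = 1.8695, grad_y = 2*4*1.5801 = 12.6412
  x_4 = 0.4674 - 0.02*1.8695 = 0.43
  y_4 = 1.5801 - 0.02*12.6412 = 1.3273
f(0.43, 1.3273) = 2*0.43^2 + 4*1.3273^2 = 7.4169


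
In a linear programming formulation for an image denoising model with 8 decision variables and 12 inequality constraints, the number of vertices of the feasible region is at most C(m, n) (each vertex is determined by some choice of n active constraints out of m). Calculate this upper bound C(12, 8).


Each vertex corresponds to some choice of n active constraints out of m, so the number of vertices is at most C(m, n) = m! / (n!(m-n)!).
m = 12, n = 8
Numerator: 12 * 11 * 10 * 9 * 8 * 7 * 6 * 5
Denominator: 8! = 40320
C(12, 8) = 495


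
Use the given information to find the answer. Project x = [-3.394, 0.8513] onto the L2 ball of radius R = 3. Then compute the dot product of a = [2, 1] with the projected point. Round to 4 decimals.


Step 1: Compute ||x|| (intermediates to 6 decimals).
||x|| = sqrt((-3.394)^2 + 0.8513^2) = 3.499135
Step 2: Project.
Since ||x|| > R, scale = R/||x|| = 3/3.499135 = 0.857355, proj(x) = scale * x
proj(x) = [-2.909863, 0.729866]
Step 3: Dot product.
a^T * proj(x) = 2*(-2.909863) + 1*0.729866 = -5.0899


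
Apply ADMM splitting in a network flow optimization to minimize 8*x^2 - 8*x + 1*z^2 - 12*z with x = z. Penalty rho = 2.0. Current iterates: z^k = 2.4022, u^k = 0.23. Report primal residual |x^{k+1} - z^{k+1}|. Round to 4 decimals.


ADMM iteration with rho = 2.0, z^k = 2.4022, u^k = 0.23
Step 1: x-update.
Minimize 8*x^2 - 8*x + (2.0/2)*(x - 2.4022 + 0.23)^2
FOC: (2*8 + 2.0)*x = 8 + 2.0*(2.4022 - 0.23)
x^{k+1} = 0.6858
Step 2: z-update.
Minimize 1*z^2 - 12*z + (2.0/2)*(0.6858 - z + 0.23)^2
FOC: (2*1 + 2.0)*z = 12 + 2.0*(0.6858 + 0.23)
z^{k+1} = 3.4579
Step 3: u-update.
u^{k+1} = 0.23 + 0.6858 - 3.4579 = -2.5421
Step 4: Primal residual = |0.6858 - 3.4579| = 2.7721


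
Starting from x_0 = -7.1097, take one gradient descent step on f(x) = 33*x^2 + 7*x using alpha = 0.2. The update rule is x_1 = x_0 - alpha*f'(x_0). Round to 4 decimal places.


We compute the gradient at x_0 and apply the update.
f'(x) = 66*x + 7
f'(-7.1097) = 66*-7.1097 + 7 = -462.2402
x_1 = -7.1097 - 0.2*-462.2402 = 85.3383
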